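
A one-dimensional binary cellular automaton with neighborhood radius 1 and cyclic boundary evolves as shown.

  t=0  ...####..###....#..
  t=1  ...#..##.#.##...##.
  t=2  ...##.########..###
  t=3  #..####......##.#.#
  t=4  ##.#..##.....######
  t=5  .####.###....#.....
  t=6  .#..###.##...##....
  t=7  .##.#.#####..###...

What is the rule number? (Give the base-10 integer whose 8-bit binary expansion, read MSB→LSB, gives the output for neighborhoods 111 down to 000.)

  [7] ### => .  t=0,i=4
  [6] ##. => #  t=0,i=6
  [5] #.# => #  t=1,i=8
  [4] #.. => #  t=0,i=7
  [3] .## => #  t=0,i=3
  [2] .#. => #  t=0,i=16
  [1] ..# => .  t=0,i=2
  [0] ... => .  t=0,i=0
  bits 01111100 = 124

124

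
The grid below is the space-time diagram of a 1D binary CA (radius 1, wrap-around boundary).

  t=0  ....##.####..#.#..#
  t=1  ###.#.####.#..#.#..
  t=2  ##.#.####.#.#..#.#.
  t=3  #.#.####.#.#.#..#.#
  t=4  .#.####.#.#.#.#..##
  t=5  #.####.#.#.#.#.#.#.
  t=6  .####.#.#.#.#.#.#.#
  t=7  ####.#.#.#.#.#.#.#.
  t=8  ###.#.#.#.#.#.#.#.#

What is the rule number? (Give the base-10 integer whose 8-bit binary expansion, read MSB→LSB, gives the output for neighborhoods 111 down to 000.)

185

  [7] ### => #  t=0,i=8
  [6] ##. => .  t=0,i=5
  [5] #.# => #  t=0,i=6
  [4] #.. => #  t=0,i=0
  [3] .## => #  t=0,i=4
  [2] .#. => .  t=0,i=13
  [1] ..# => .  t=0,i=3
  [0] ... => #  t=0,i=1
  bits 10111001 = 185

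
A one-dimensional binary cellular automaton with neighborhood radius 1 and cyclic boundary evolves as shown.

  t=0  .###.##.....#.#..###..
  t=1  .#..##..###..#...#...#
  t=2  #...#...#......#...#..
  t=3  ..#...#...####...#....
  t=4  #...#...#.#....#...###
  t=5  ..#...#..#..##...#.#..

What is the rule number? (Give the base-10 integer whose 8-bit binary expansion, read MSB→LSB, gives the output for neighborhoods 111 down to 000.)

41

  ### -> .   bit 7 = 0  t=0,i=2
  ##. -> .   bit 6 = 0  t=0,i=3
  #.# -> #   bit 5 = 1  t=0,i=4
  #.. -> .   bit 4 = 0  t=0,i=7
  .## -> #   bit 3 = 1  t=0,i=1
  .#. -> .   bit 2 = 0  t=0,i=12
  ..# -> .   bit 1 = 0  t=0,i=0
  ... -> #   bit 0 = 1  t=0,i=8
  bits 00101001 = 41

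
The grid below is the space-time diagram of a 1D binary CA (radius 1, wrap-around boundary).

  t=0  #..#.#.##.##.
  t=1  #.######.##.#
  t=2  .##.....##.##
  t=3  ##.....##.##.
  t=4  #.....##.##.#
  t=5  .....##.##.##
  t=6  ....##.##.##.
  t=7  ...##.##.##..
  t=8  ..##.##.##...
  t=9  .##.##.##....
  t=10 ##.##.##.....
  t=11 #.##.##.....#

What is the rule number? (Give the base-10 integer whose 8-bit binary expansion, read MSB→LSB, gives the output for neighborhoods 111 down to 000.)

46

  [7] ### => .  t=1,i=3
  [6] ##. => .  t=0,i=8
  [5] #.# => #  t=0,i=4
  [4] #.. => .  t=0,i=1
  [3] .## => #  t=0,i=7
  [2] .#. => #  t=0,i=0
  [1] ..# => #  t=0,i=2
  [0] ... => .  t=2,i=4
  bits 00101110 = 46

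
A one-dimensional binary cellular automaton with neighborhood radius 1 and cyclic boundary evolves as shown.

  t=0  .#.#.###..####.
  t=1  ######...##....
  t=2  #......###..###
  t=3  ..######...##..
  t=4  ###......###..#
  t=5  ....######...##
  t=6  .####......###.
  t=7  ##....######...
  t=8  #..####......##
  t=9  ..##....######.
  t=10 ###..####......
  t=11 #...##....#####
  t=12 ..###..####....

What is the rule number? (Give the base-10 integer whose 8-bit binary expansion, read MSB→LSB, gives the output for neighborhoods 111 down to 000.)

47

  [7] ### => .  t=0,i=6
  [6] ##. => .  t=0,i=7
  [5] #.# => #  t=0,i=2
  [4] #.. => .  t=0,i=8
  [3] .## => #  t=0,i=5
  [2] .#. => #  t=0,i=1
  [1] ..# => #  t=0,i=0
  [0] ... => #  t=1,i=7
  bits 00101111 = 47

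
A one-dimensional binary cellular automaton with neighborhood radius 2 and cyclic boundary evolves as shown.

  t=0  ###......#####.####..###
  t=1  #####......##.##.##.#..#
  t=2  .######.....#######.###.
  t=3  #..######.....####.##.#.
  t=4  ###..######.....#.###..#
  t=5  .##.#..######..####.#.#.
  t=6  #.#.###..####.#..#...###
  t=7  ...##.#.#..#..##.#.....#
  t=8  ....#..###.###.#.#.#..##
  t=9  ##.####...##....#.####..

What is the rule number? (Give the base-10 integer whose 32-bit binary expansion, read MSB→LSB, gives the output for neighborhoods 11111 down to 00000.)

  #####|#  b31=1 t=0,i=0
  ####.|#  b30=1 t=0,i=1
  ###.#|.  b29=0 t=0,i=13
  ###..|#  b28=1 t=0,i=2
  ##.##|#  b27=1 t=0,i=14
  ##.#.|.  b26=0 t=1,i=19
  ##..#|.  b25=0 t=0,i=19
  ##...|#  b24=1 t=0,i=3
  #.###|#  b23=1 t=0,i=15
  #.##.|#  b22=1 t=1,i=14
  #.#.#|.  b21=0 t=3,i=22
  #.#..|#  b20=1 t=1,i=20
  #..##|#  b19=1 t=0,i=20
  #..#.|.  b18=0 t=6,i=16
  #...#|.  b17=0 t=6,i=19
  #....|#  b16=1 t=0,i=4
  .####|.  b15=0 t=0,i=10
  .###.|.  b14=0 t=2,i=21
  .##.#|#  b13=1 t=1,i=12
  .##..|.  b12=0 t=8,i=23
  .#.##|#  b11=1 t=4,i=17
  .#.#.|#  b10=1 t=3,i=23
  .#..#|#  b9=1 t=1,i=21
  .#...|.  b8=0 t=6,i=18
  ..###|.  b7=0 t=0,i=9
  ..##.|.  b6=0 t=1,i=11
  ..#.#|#  b5=1 t=4,i=16
  ..#..|#  b4=1 t=6,i=17
  ...##|.  b3=0 t=0,i=8
  ...#.|#  b2=1 t=4,i=15
  ....#|.  b1=0 t=0,i=7
  .....|.  b0=0 t=0,i=5
  bits 11011001110110010010111000110100 = 3654889012

3654889012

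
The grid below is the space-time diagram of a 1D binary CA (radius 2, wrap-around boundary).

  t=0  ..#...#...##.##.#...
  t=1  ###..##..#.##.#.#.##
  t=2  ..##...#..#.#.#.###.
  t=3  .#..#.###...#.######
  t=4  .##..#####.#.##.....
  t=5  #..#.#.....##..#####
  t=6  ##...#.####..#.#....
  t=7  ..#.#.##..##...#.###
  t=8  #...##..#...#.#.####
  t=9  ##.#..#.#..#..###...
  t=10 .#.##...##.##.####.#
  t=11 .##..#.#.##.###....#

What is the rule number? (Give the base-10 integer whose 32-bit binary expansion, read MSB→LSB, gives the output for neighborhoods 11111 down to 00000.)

464611999

  ##### -> .   bit 31 = 0  t=1,i=0
  ####. -> .   bit 30 = 0  t=1,i=1
  ###.# -> .   bit 29 = 0  t=3,i=19
  ###.. -> #   bit 28 = 1  t=1,i=2
  ##.## -> #   bit 27 = 1  t=0,i=12
  ##.#. -> .   bit 26 = 0  t=0,i=15
  ##..# -> #   bit 25 = 1  t=1,i=3
  ##... -> #   bit 24 = 1  t=2,i=4
  #.### -> #   bit 23 = 1  t=1,i=18
  #.##. -> .   bit 22 = 0  t=0,i=13
  #.#.# -> #   bit 21 = 1  t=1,i=14
  #.#.. -> #   bit 20 = 1  t=0,i=16
  #..## -> .   bit 19 = 0  t=1,i=4
  #..#. -> .   bit 18 = 0  t=1,i=8
  #...# -> .   bit 17 = 0  t=0,i=4
  #.... -> #   bit 16 = 1  t=0,i=18
  .#### -> .   bit 15 = 0  t=1,i=19
  .###. -> #   bit 14 = 1  t=2,i=17
  .##.# -> #   bit 13 = 1  t=0,i=11
  .##.. -> .   bit 12 = 0  t=1,i=6
  .#.## -> #   bit 11 = 1  t=1,i=10
  .#.#. -> .   bit 10 = 0  t=1,i=15
  .#..# -> #   bit 9 = 1  t=2,i=8
  .#... -> .   bit 8 = 0  t=0,i=3
  ..### -> #   bit 7 = 1  t=4,i=5
  ..##. -> .   bit 6 = 0  t=0,i=10
  ..#.# -> .   bit 5 = 0  t=1,i=9
  ..#.. -> #   bit 4 = 1  t=0,i=2
  ...## -> #   bit 3 = 1  t=0,i=9
  ...#. -> #   bit 2 = 1  t=0,i=1
  ....# -> #   bit 1 = 1  t=0,i=0
  ..... -> #   bit 0 = 1  t=0,i=19
  bits 00011011101100010110101010011111 = 464611999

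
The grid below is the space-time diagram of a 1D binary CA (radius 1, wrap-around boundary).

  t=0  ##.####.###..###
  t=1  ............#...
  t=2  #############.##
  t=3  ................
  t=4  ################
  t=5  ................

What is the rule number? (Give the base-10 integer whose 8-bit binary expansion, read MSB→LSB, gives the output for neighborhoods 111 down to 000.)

  ### -> .   bit 7 = 0  t=0,i=0
  ##. -> .   bit 6 = 0  t=0,i=1
  #.# -> .   bit 5 = 0  t=0,i=2
  #.. -> .   bit 4 = 0  t=0,i=11
  .## -> .   bit 3 = 0  t=0,i=3
  .#. -> #   bit 2 = 1  t=1,i=12
  ..# -> #   bit 1 = 1  t=0,i=12
  ... -> #   bit 0 = 1  t=1,i=0
  bits 00000111 = 7

7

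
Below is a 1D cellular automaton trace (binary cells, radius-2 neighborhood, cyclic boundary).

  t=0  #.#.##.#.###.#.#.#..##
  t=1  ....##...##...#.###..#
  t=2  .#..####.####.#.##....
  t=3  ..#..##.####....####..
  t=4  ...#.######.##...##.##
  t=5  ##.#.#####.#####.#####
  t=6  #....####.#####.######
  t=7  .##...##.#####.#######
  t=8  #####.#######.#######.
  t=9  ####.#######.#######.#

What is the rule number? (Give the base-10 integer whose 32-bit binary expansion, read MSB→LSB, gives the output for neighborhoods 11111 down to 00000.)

3386111584

  #####|#  b31=1 t=4,i=7
  ####.|#  b30=1 t=2,i=6
  ###.#|.  b29=0 t=0,i=0
  ###..|.  b28=0 t=1,i=18
  ##.##|#  b27=1 t=2,i=8
  ##.#.|.  b26=0 t=0,i=1
  ##..#|.  b25=0 t=1,i=19
  ##...|#  b24=1 t=1,i=6
  #.###|#  b23=1 t=0,i=9
  #.##.|#  b22=1 t=0,i=4
  #.#.#|.  b21=0 t=0,i=2
  #.#..|#  b20=1 t=0,i=17
  #..##|.  b19=0 t=0,i=19
  #..#.|.  b18=0 t=1,i=20
  #...#|#  b17=1 t=1,i=7
  #....|#  b16=1 t=1,i=1
  .####|#  b15=1 t=2,i=5
  .###.|#  b14=1 t=0,i=10
  .##.#|#  b13=1 t=0,i=5
  .##..|#  b12=1 t=1,i=5
  .#.##|.  b11=0 t=0,i=3
  .#.#.|#  b10=1 t=0,i=14
  .#..#|#  b9=1 t=0,i=18
  .#...|.  b8=0 t=1,i=0
  ..###|.  b7=0 t=0,i=20
  ..##.|#  b6=1 t=1,i=4
  ..#.#|#  b5=1 t=1,i=14
  ..#..|.  b4=0 t=1,i=21
  ...##|.  b3=0 t=1,i=3
  ...#.|.  b2=0 t=1,i=13
  ....#|.  b1=0 t=1,i=2
  .....|.  b0=0 t=2,i=20
  bits 11001001110100111111011001100000 = 3386111584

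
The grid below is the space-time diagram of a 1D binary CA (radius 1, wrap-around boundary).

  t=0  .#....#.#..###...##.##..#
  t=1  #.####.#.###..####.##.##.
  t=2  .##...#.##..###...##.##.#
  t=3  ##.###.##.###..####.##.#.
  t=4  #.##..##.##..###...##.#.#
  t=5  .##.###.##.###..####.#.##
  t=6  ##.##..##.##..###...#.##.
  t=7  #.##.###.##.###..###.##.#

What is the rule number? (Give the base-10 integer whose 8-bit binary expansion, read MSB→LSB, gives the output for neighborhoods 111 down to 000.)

  [7] ### => .  t=0,i=12
  [6] ##. => .  t=0,i=13
  [5] #.# => #  t=0,i=0
  [4] #.. => #  t=0,i=2
  [3] .## => #  t=0,i=11
  [2] .#. => .  t=0,i=1
  [1] ..# => #  t=0,i=5
  [0] ... => #  t=0,i=3
  bits 00111011 = 59

59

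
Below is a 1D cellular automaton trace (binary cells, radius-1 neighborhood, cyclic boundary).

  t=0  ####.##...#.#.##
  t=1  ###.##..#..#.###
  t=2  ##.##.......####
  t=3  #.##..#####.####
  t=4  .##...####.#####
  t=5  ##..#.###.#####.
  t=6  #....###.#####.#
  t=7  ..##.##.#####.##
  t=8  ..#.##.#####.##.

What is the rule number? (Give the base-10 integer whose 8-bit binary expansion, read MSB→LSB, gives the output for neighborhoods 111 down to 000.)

169

  ###|#  b7=1 t=0,i=0
  ##.|.  b6=0 t=0,i=3
  #.#|#  b5=1 t=0,i=4
  #..|.  b4=0 t=0,i=7
  .##|#  b3=1 t=0,i=5
  .#.|.  b2=0 t=0,i=10
  ..#|.  b1=0 t=0,i=9
  ...|#  b0=1 t=0,i=8
  bits 10101001 = 169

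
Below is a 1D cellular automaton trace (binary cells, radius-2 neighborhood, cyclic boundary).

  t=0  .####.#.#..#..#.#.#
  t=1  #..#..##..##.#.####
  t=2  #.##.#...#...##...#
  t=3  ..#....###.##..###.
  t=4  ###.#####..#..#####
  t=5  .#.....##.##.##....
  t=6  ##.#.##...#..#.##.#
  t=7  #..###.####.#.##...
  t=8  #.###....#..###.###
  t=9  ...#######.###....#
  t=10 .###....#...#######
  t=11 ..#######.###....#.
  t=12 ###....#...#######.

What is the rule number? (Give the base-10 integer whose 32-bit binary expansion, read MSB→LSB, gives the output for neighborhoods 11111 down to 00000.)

1366248606

  ##### -> .   bit 31 = 0  t=1,i=17
  ####. -> #   bit 30 = 1  t=0,i=3
  ###.# -> .   bit 29 = 0  t=0,i=4
  ###.. -> #   bit 28 = 1  t=1,i=0
  ##.## -> .   bit 27 = 0  t=2,i=1
  ##.#. -> .   bit 26 = 0  t=0,i=5
  ##..# -> .   bit 25 = 0  t=1,i=1
  ##... -> #   bit 24 = 1  t=2,i=15
  #.### -> .   bit 23 = 0  t=0,i=1
  #.##. -> #   bit 22 = 1  t=2,i=2
  #.#.# -> #   bit 21 = 1  t=0,i=6
  #.#.. -> .   bit 20 = 0  t=0,i=8
  #..## -> #   bit 19 = 1  t=1,i=5
  #..#. -> #   bit 18 = 1  t=0,i=10
  #...# -> #   bit 17 = 1  t=2,i=7
  #.... -> #   bit 16 = 1  t=3,i=4
  .#### -> .   bit 15 = 0  t=0,i=2
  .###. -> #   bit 14 = 1  t=3,i=8
  .##.# -> .   bit 13 = 0  t=1,i=11
  .##.. -> .   bit 12 = 0  t=1,i=7
  .#.## -> #   bit 11 = 1  t=0,i=0
  .#.#. -> #   bit 10 = 1  t=0,i=7
  .#..# -> .   bit 9 = 0  t=0,i=9
  .#... -> .   bit 8 = 0  t=2,i=6
  ..### -> #   bit 7 = 1  t=3,i=7
  ..##. -> .   bit 6 = 0  t=1,i=6
  ..#.# -> .   bit 5 = 0  t=0,i=14
  ..#.. -> #   bit 4 = 1  t=0,i=11
  ...## -> #   bit 3 = 1  t=2,i=12
  ...#. -> #   bit 2 = 1  t=2,i=8
  ....# -> #   bit 1 = 1  t=3,i=5
  ..... -> .   bit 0 = 0  t=5,i=4
  bits 01010001011011110100110010011110 = 1366248606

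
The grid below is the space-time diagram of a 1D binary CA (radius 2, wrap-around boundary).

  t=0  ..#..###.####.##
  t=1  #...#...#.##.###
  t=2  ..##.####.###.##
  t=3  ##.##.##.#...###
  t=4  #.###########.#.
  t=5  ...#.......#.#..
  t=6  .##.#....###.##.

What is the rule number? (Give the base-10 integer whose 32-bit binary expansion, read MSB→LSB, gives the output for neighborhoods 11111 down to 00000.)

1314566446

  ##### -> .   bit 31 = 0  t=3,i=15
  ####. -> #   bit 30 = 1  t=0,i=11
  ###.# -> .   bit 29 = 0  t=0,i=7
  ###.. -> .   bit 28 = 0  t=1,i=0
  ##.## -> #   bit 27 = 1  t=0,i=8
  ##.#. -> #   bit 26 = 1  t=3,i=8
  ##..# -> #   bit 25 = 1  t=0,i=0
  ##... -> .   bit 24 = 0  t=1,i=1
  #.### -> .   bit 23 = 0  t=0,i=9
  #.##. -> #   bit 22 = 1  t=0,i=14
  #.#.# -> .   bit 21 = 0  t=4,i=0
  #.#.. -> #   bit 20 = 1  t=3,i=9
  #..## -> #   bit 19 = 1  t=0,i=4
  #..#. -> .   bit 18 = 0  t=0,i=1
  #...# -> #   bit 17 = 1  t=1,i=2
  #.... -> .   bit 16 = 0  t=5,i=5
  .#### -> #   bit 15 = 1  t=0,i=10
  .###. -> .   bit 14 = 0  t=0,i=6
  .##.# -> #   bit 13 = 1  t=1,i=11
  .##.. -> #   bit 12 = 1  t=0,i=15
  .#.## -> .   bit 11 = 0  t=1,i=9
  .#.#. -> .   bit 10 = 0  t=4,i=15
  .#..# -> .   bit 9 = 0  t=0,i=3
  .#... -> #   bit 8 = 1  t=1,i=5
  ..### -> .   bit 7 = 0  t=0,i=5
  ..##. -> .   bit 6 = 0  t=2,i=2
  ..#.# -> #   bit 5 = 1  t=1,i=8
  ..#.. -> .   bit 4 = 0  t=0,i=2
  ...## -> #   bit 3 = 1  t=3,i=12
  ...#. -> #   bit 2 = 1  t=1,i=3
  ....# -> #   bit 1 = 1  t=5,i=1
  ..... -> .   bit 0 = 0  t=5,i=0
  bits 01001110010110101011000100101110 = 1314566446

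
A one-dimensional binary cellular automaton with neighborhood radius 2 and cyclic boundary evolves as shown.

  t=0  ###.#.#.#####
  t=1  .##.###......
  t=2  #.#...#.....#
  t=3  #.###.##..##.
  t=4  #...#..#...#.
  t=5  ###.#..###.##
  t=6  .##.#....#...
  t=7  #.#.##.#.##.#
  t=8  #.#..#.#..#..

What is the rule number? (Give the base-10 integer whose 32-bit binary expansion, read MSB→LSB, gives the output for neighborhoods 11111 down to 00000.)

  ##### -> .   bit 31 = 0  t=0,i=0
  ####. -> #   bit 30 = 1  t=0,i=1
  ###.# -> #   bit 29 = 1  t=0,i=2
  ###.. -> #   bit 28 = 1  t=1,i=6
  ##.## -> .   bit 27 = 0  t=1,i=3
  ##.#. -> .   bit 26 = 0  t=0,i=3
  ##..# -> .   bit 25 = 0  t=3,i=8
  ##... -> .   bit 24 = 0  t=1,i=7
  #.### -> .   bit 23 = 0  t=0,i=8
  #.##. -> .   bit 22 = 0  t=3,i=6
  #.#.# -> #   bit 21 = 1  t=0,i=4
  #.#.. -> #   bit 20 = 1  t=2,i=2
  #..## -> .   bit 19 = 0  t=3,i=9
  #..#. -> .   bit 18 = 0  t=4,i=6
  #...# -> #   bit 17 = 1  t=2,i=4
  #.... -> .   bit 16 = 0  t=1,i=8
  .#### -> .   bit 15 = 0  t=0,i=9
  .###. -> .   bit 14 = 0  t=1,i=5
  .##.# -> #   bit 13 = 1  t=1,i=2
  .##.. -> #   bit 12 = 1  t=3,i=7
  .#.## -> .   bit 11 = 0  t=0,i=7
  .#.#. -> #   bit 10 = 1  t=0,i=5
  .#..# -> .   bit 9 = 0  t=4,i=5
  .#... -> #   bit 8 = 1  t=2,i=3
  ..### -> .   bit 7 = 0  t=5,i=7
  ..##. -> .   bit 6 = 0  t=1,i=1
  ..#.# -> #   bit 5 = 1  t=4,i=11
  ..#.. -> #   bit 4 = 1  t=2,i=6
  ...## -> #   bit 3 = 1  t=1,i=0
  ...#. -> .   bit 2 = 0  t=2,i=5
  ....# -> #   bit 1 = 1  t=1,i=12
  ..... -> .   bit 0 = 0  t=1,i=9
  bits 01110000001100100011010100111010 = 1882338618

1882338618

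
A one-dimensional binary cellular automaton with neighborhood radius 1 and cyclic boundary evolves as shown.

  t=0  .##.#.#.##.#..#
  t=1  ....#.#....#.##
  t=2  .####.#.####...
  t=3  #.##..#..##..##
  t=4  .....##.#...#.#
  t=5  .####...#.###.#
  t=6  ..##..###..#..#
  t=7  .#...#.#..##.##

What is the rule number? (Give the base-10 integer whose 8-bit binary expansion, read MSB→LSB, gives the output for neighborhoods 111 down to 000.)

  ### -> #   bit 7 = 1  t=2,i=2
  ##. -> .   bit 6 = 0  t=0,i=2
  #.# -> .   bit 5 = 0  t=0,i=0
  #.. -> .   bit 4 = 0  t=0,i=12
  .## -> .   bit 3 = 0  t=0,i=1
  .#. -> #   bit 2 = 1  t=0,i=4
  ..# -> #   bit 1 = 1  t=0,i=13
  ... -> #   bit 0 = 1  t=1,i=1
  bits 10000111 = 135

135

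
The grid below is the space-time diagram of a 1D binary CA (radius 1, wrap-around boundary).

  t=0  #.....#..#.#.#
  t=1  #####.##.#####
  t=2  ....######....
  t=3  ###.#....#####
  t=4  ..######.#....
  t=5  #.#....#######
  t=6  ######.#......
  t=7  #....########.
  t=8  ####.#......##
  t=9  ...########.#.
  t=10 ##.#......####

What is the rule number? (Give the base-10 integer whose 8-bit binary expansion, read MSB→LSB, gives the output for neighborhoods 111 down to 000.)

125

  ###|.  b7=0 t=1,i=0
  ##.|#  b6=1 t=0,i=0
  #.#|#  b5=1 t=0,i=10
  #..|#  b4=1 t=0,i=1
  .##|#  b3=1 t=0,i=13
  .#.|#  b2=1 t=0,i=6
  ..#|.  b1=0 t=0,i=5
  ...|#  b0=1 t=0,i=2
  bits 01111101 = 125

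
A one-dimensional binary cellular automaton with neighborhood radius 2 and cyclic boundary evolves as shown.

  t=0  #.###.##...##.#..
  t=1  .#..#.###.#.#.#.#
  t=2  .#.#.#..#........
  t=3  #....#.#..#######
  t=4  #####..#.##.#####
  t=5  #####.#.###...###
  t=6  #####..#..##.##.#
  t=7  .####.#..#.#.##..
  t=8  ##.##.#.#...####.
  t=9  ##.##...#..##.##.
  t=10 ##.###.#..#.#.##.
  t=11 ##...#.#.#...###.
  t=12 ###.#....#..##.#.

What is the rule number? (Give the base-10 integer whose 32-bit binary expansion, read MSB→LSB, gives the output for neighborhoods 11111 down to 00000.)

  ##### -> #   bit 31 = 1  t=3,i=12
  ####. -> #   bit 30 = 1  t=3,i=16
  ###.# -> #   bit 29 = 1  t=0,i=4
  ###.. -> #   bit 28 = 1  t=3,i=0
  ##.## -> .   bit 27 = 0  t=0,i=5
  ##.#. -> .   bit 26 = 0  t=0,i=13
  ##..# -> .   bit 25 = 0  t=4,i=5
  ##... -> #   bit 24 = 1  t=0,i=8
  #.### -> .   bit 23 = 0  t=0,i=2
  #.##. -> #   bit 22 = 1  t=0,i=6
  #.#.# -> .   bit 21 = 0  t=1,i=10
  #.#.. -> #   bit 20 = 1  t=0,i=14
  #..## -> #   bit 19 = 1  t=3,i=9
  #..#. -> #   bit 18 = 1  t=0,i=16
  #...# -> .   bit 17 = 0  t=0,i=9
  #.... -> #   bit 16 = 1  t=2,i=10
  .#### -> .   bit 15 = 0  t=3,i=11
  .###. -> .   bit 14 = 0  t=0,i=3
  .##.# -> #   bit 13 = 1  t=0,i=12
  .##.. -> #   bit 12 = 1  t=0,i=7
  .#.## -> #   bit 11 = 1  t=0,i=1
  .#.#. -> .   bit 10 = 0  t=1,i=0
  .#..# -> .   bit 9 = 0  t=0,i=15
  .#... -> .   bit 8 = 0  t=2,i=9
  ..### -> #   bit 7 = 1  t=3,i=10
  ..##. -> .   bit 6 = 0  t=0,i=11
  ..#.# -> .   bit 5 = 0  t=0,i=0
  ..#.. -> .   bit 4 = 0  t=2,i=8
  ...## -> #   bit 3 = 1  t=0,i=10
  ...#. -> #   bit 2 = 1  t=2,i=0
  ....# -> #   bit 1 = 1  t=2,i=16
  ..... -> #   bit 0 = 1  t=2,i=11
  bits 11110001010111010011100010001111 = 4049418383

4049418383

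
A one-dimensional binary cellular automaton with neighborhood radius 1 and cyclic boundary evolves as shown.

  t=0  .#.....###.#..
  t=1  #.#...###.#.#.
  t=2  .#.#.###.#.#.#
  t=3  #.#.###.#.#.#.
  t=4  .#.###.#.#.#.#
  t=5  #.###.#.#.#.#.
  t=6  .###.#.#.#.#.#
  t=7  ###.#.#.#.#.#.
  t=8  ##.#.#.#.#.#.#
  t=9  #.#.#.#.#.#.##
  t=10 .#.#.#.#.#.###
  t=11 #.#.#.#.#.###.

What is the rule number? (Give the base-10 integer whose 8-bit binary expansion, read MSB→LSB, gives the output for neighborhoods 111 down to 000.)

186

  nb ###: next=#  (t=0,i=8, bit7=1)
  nb ##.: next=.  (t=0,i=9, bit6=0)
  nb #.#: next=#  (t=0,i=10, bit5=1)
  nb #..: next=#  (t=0,i=2, bit4=1)
  nb .##: next=#  (t=0,i=7, bit3=1)
  nb .#.: next=.  (t=0,i=1, bit2=0)
  nb ..#: next=#  (t=0,i=0, bit1=1)
  nb ...: next=.  (t=0,i=3, bit0=0)
  bits 10111010 = 186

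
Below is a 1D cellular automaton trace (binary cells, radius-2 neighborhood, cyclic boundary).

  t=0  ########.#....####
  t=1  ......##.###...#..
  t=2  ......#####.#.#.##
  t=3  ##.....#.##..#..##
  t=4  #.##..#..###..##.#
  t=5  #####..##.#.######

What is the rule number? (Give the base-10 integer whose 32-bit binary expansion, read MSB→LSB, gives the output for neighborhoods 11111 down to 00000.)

1809446724

  nb #####: next=.  (t=0,i=0, bit31=0)
  nb ####.: next=#  (t=0,i=6, bit30=1)
  nb ###.#: next=#  (t=0,i=7, bit29=1)
  nb ###..: next=.  (t=1,i=11, bit28=0)
  nb ##.##: next=#  (t=1,i=8, bit27=1)
  nb ##.#.: next=.  (t=0,i=8, bit26=0)
  nb ##..#: next=#  (t=3,i=11, bit25=1)
  nb ##...: next=#  (t=1,i=12, bit24=1)
  nb #.###: next=#  (t=1,i=9, bit23=1)
  nb #.##.: next=#  (t=2,i=16, bit22=1)
  nb #.#.#: next=.  (t=2,i=12, bit21=0)
  nb #.#..: next=#  (t=0,i=9, bit20=1)
  nb #..##: next=#  (t=3,i=15, bit19=1)
  nb #..#.: next=.  (t=3,i=12, bit18=0)
  nb #...#: next=.  (t=1,i=13, bit17=0)
  nb #....: next=#  (t=0,i=11, bit16=1)
  nb .####: next=#  (t=0,i=15, bit15=1)
  nb .###.: next=#  (t=1,i=10, bit14=1)
  nb .##.#: next=#  (t=1,i=7, bit13=1)
  nb .##..: next=#  (t=2,i=17, bit12=1)
  nb .#.##: next=.  (t=2,i=15, bit11=0)
  nb .#.#.: next=#  (t=2,i=13, bit10=1)
  nb .#..#: next=#  (t=3,i=14, bit9=1)
  nb .#...: next=#  (t=0,i=10, bit8=1)
  nb ..###: next=.  (t=0,i=14, bit7=0)
  nb ..##.: next=#  (t=1,i=6, bit6=1)
  nb ..#.#: next=.  (t=3,i=7, bit5=0)
  nb ..#..: next=.  (t=1,i=15, bit4=0)
  nb ...##: next=.  (t=0,i=13, bit3=0)
  nb ...#.: next=#  (t=1,i=14, bit2=1)
  nb ....#: next=.  (t=0,i=12, bit1=0)
  nb .....: next=.  (t=1,i=0, bit0=0)
  bits 01101011110110011111011101000100 = 1809446724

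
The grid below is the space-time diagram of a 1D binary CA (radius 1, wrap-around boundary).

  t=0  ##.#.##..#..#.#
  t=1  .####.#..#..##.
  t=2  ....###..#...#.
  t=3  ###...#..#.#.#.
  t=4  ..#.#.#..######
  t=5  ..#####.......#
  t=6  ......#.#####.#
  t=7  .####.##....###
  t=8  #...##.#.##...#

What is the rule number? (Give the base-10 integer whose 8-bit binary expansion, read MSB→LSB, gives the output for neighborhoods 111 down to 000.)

101

  ### -> .   bit 7 = 0  t=0,i=0
  ##. -> #   bit 6 = 1  t=0,i=1
  #.# -> #   bit 5 = 1  t=0,i=2
  #.. -> .   bit 4 = 0  t=0,i=7
  .## -> .   bit 3 = 0  t=0,i=5
  .#. -> #   bit 2 = 1  t=0,i=3
  ..# -> .   bit 1 = 0  t=0,i=8
  ... -> #   bit 0 = 1  t=2,i=0
  bits 01100101 = 101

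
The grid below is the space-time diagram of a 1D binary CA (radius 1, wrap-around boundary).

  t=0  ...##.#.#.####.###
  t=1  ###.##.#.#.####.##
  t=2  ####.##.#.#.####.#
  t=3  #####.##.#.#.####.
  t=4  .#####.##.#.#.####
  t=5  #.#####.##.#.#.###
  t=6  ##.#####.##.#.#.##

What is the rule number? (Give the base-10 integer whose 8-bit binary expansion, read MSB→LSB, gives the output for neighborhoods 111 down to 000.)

  ###|#  b7=1 t=0,i=11
  ##.|#  b6=1 t=0,i=4
  #.#|#  b5=1 t=0,i=5
  #..|#  b4=1 t=0,i=0
  .##|.  b3=0 t=0,i=3
  .#.|.  b2=0 t=0,i=6
  ..#|#  b1=1 t=0,i=2
  ...|#  b0=1 t=0,i=1
  bits 11110011 = 243

243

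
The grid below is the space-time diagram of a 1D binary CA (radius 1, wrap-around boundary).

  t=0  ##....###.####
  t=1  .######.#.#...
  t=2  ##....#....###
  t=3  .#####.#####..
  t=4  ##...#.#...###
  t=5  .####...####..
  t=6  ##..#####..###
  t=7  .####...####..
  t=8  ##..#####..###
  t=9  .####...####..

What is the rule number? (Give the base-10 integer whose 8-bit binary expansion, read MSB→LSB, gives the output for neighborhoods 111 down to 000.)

  ###|.  b7=0 t=0,i=0
  ##.|#  b6=1 t=0,i=1
  #.#|.  b5=0 t=0,i=9
  #..|#  b4=1 t=0,i=2
  .##|#  b3=1 t=0,i=6
  .#.|.  b2=0 t=1,i=8
  ..#|#  b1=1 t=0,i=5
  ...|#  b0=1 t=0,i=3
  bits 01011011 = 91

91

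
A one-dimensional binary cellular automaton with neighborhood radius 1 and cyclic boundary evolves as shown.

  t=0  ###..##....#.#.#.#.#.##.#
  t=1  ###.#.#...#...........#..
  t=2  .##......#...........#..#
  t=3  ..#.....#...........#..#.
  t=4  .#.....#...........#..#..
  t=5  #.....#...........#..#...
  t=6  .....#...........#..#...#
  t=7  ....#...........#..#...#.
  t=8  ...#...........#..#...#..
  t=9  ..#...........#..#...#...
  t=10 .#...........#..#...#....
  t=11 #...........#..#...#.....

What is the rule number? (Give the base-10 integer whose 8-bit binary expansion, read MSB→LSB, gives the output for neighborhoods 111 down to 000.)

  ###|#  b7=1 t=0,i=0
  ##.|#  b6=1 t=0,i=2
  #.#|.  b5=0 t=0,i=12
  #..|.  b4=0 t=0,i=3
  .##|.  b3=0 t=0,i=5
  .#.|.  b2=0 t=0,i=11
  ..#|#  b1=1 t=0,i=4
  ...|.  b0=0 t=0,i=8
  bits 11000010 = 194

194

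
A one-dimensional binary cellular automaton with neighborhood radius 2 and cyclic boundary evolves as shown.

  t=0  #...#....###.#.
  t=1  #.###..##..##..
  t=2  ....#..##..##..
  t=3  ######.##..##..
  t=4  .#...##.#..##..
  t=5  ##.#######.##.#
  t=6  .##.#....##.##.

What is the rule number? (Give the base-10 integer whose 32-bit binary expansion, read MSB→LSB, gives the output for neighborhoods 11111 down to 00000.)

  #####|.  b31=0 t=3,i=2
  ####.|.  b30=0 t=3,i=4
  ###.#|#  b29=1 t=0,i=11
  ###..|#  b28=1 t=1,i=4
  ##.##|#  b27=1 t=3,i=6
  ##.#.|#  b26=1 t=0,i=12
  ##..#|.  b25=0 t=1,i=5
  ##...|.  b24=0 t=2,i=13
  #.###|.  b23=0 t=1,i=2
  #.##.|.  b22=0 t=3,i=7
  #.#.#|.  b21=0 t=0,i=13
  #.#..|#  b20=1 t=0,i=0
  #..##|.  b19=0 t=1,i=6
  #..#.|.  b18=0 t=1,i=14
  #...#|#  b17=1 t=0,i=2
  #....|.  b16=0 t=0,i=6
  .####|#  b15=1 t=3,i=1
  .###.|.  b14=0 t=0,i=10
  .##.#|#  b13=1 t=4,i=6
  .##..|#  b12=1 t=1,i=8
  .#.##|.  b11=0 t=1,i=1
  .#.#.|.  b10=0 t=0,i=14
  .#..#|#  b9=1 t=2,i=5
  .#...|.  b8=0 t=0,i=1
  ..###|.  b7=0 t=0,i=9
  ..##.|#  b6=1 t=1,i=7
  ..#.#|.  b5=0 t=1,i=0
  ..#..|#  b4=1 t=0,i=4
  ...##|#  b3=1 t=0,i=8
  ...#.|#  b2=1 t=0,i=3
  ....#|#  b1=1 t=0,i=7
  .....|#  b0=1 t=2,i=0
  bits 00111100000100101011001001011111 = 1007858271

1007858271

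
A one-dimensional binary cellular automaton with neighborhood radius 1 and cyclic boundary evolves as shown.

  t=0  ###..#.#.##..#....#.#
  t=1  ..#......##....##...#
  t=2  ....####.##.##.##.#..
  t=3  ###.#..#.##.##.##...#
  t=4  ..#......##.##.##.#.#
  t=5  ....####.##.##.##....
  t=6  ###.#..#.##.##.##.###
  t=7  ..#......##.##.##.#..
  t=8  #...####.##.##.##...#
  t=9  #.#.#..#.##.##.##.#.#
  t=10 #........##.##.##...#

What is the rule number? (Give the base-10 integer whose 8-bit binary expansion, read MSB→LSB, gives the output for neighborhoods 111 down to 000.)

  [7] ### => .  t=0,i=0
  [6] ##. => #  t=0,i=2
  [5] #.# => .  t=0,i=6
  [4] #.. => .  t=0,i=3
  [3] .## => #  t=0,i=9
  [2] .#. => .  t=0,i=5
  [1] ..# => .  t=0,i=4
  [0] ... => #  t=0,i=15
  bits 01001001 = 73

73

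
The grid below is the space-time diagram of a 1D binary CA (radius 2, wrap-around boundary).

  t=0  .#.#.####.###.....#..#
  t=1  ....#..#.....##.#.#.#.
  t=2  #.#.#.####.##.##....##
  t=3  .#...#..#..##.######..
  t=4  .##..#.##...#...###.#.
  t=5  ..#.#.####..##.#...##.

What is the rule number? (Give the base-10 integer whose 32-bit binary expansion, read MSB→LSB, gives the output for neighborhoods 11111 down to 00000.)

3310696730

  [31] ##### => #  t=3,i=16
  [30] ####. => #  t=0,i=7
  [29] ###.# => .  t=0,i=8
  [28] ###.. => .  t=0,i=12
  [27] ##.## => .  t=0,i=9
  [26] ##.#. => #  t=1,i=15
  [25] ##..# => .  t=4,i=3
  [24] ##... => #  t=0,i=13
  [23] #.### => .  t=0,i=5
  [22] #.##. => #  t=2,i=11
  [21] #.#.# => .  t=0,i=1
  [20] #.#.. => #  t=1,i=20
  [19] #..## => .  t=3,i=10
  [18] #..#. => #  t=0,i=20
  [17] #...# => .  t=3,i=3
  [16] #.... => #  t=0,i=14
  [15] .#### => .  t=0,i=6
  [14] .###. => .  t=0,i=11
  [13] .##.# => #  t=1,i=14
  [12] .##.. => #  t=2,i=15
  [11] .#.## => #  t=0,i=4
  [10] .#.#. => .  t=0,i=0
  [9] .#..# => .  t=0,i=19
  [8] .#... => #  t=1,i=8
  [7] ..### => .  t=2,i=20
  [6] ..##. => .  t=1,i=13
  [5] ..#.# => .  t=0,i=21
  [4] ..#.. => #  t=0,i=18
  [3] ...## => #  t=1,i=12
  [2] ...#. => .  t=0,i=17
  [1] ....# => #  t=0,i=16
  [0] ..... => .  t=0,i=15
  bits 11000101010101010011100100011010 = 3310696730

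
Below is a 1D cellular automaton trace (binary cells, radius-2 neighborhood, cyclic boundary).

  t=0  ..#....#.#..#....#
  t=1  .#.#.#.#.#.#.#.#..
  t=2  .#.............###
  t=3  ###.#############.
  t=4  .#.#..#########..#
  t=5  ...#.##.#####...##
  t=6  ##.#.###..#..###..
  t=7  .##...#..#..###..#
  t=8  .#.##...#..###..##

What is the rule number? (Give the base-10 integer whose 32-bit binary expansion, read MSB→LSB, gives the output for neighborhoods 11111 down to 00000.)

  ##### -> #   bit 31 = 1  t=3,i=6
  ####. -> .   bit 30 = 0  t=3,i=15
  ###.# -> .   bit 29 = 0  t=2,i=17
  ###.. -> .   bit 28 = 0  t=4,i=14
  ##.## -> #   bit 27 = 1  t=3,i=3
  ##.#. -> #   bit 26 = 1  t=2,i=0
  ##..# -> .   bit 25 = 0  t=4,i=15
  ##... -> #   bit 24 = 1  t=5,i=0
  #.### -> .   bit 23 = 0  t=3,i=0
  #.##. -> #   bit 22 = 1  t=5,i=5
  #.#.# -> .   bit 21 = 0  t=1,i=3
  #.#.. -> #   bit 20 = 1  t=0,i=9
  #..## -> #   bit 19 = 1  t=4,i=5
  #..#. -> #   bit 18 = 1  t=0,i=1
  #...# -> #   bit 17 = 1  t=1,i=17
  #.... -> .   bit 16 = 0  t=0,i=4
  .#### -> .   bit 15 = 0  t=3,i=5
  .###. -> #   bit 14 = 1  t=2,i=16
  .##.# -> #   bit 13 = 1  t=5,i=6
  .##.. -> .   bit 12 = 0  t=5,i=17
  .#.## -> .   bit 11 = 0  t=5,i=4
  .#.#. -> .   bit 10 = 0  t=0,i=8
  .#..# -> .   bit 9 = 0  t=0,i=0
  .#... -> #   bit 8 = 1  t=0,i=3
  ..### -> #   bit 7 = 1  t=2,i=15
  ..##. -> .   bit 6 = 0  t=5,i=16
  ..#.# -> #   bit 5 = 1  t=0,i=7
  ..#.. -> .   bit 4 = 0  t=0,i=2
  ...## -> #   bit 3 = 1  t=2,i=14
  ...#. -> .   bit 2 = 0  t=0,i=6
  ....# -> #   bit 1 = 1  t=0,i=5
  ..... -> #   bit 0 = 1  t=2,i=4
  bits 10001101010111100110000110101011 = 2371772843

2371772843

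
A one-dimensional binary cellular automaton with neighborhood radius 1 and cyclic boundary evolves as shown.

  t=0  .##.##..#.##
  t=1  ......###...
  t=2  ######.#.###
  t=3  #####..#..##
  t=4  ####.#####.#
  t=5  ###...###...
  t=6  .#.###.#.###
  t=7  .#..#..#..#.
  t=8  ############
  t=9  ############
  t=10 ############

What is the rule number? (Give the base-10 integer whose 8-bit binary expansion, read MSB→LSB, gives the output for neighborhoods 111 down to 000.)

  ###|#  b7=1 t=1,i=7
  ##.|.  b6=0 t=0,i=2
  #.#|.  b5=0 t=0,i=0
  #..|#  b4=1 t=0,i=6
  .##|.  b3=0 t=0,i=1
  .#.|#  b2=1 t=0,i=8
  ..#|#  b1=1 t=0,i=7
  ...|#  b0=1 t=1,i=0
  bits 10010111 = 151

151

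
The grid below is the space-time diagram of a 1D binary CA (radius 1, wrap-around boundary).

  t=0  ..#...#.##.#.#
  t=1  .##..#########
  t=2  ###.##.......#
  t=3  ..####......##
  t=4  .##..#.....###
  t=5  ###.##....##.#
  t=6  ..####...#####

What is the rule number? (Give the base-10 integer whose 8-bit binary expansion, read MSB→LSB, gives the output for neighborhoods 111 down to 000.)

110

  nb ###: next=.  (t=1,i=6, bit7=0)
  nb ##.: next=#  (t=0,i=9, bit6=1)
  nb #.#: next=#  (t=0,i=7, bit5=1)
  nb #..: next=.  (t=0,i=0, bit4=0)
  nb .##: next=#  (t=0,i=8, bit3=1)
  nb .#.: next=#  (t=0,i=2, bit2=1)
  nb ..#: next=#  (t=0,i=1, bit1=1)
  nb ...: next=.  (t=0,i=4, bit0=0)
  bits 01101110 = 110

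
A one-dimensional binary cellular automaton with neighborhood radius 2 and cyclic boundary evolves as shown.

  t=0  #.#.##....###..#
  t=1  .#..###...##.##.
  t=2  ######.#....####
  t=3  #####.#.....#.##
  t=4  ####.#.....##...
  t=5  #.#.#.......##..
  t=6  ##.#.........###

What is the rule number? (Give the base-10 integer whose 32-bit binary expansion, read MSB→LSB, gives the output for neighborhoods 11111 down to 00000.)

  nb #####: next=#  (t=2,i=0, bit31=1)
  nb ####.: next=#  (t=2,i=4, bit30=1)
  nb ###.#: next=.  (t=2,i=5, bit29=0)
  nb ###..: next=.  (t=0,i=12, bit28=0)
  nb ##.##: next=#  (t=1,i=12, bit27=1)
  nb ##.#.: next=#  (t=0,i=1, bit26=1)
  nb ##..#: next=#  (t=0,i=13, bit25=1)
  nb ##...: next=#  (t=0,i=6, bit24=1)
  nb #.###: next=.  (t=3,i=14, bit23=0)
  nb #.##.: next=#  (t=0,i=4, bit22=1)
  nb #.#.#: next=.  (t=0,i=2, bit21=0)
  nb #.#..: next=.  (t=2,i=7, bit20=0)
  nb #..##: next=#  (t=0,i=14, bit19=1)
  nb #..#.: next=#  (t=1,i=0, bit18=1)
  nb #...#: next=.  (t=1,i=8, bit17=0)
  nb #....: next=.  (t=0,i=7, bit16=0)
  nb .####: next=.  (t=2,i=13, bit15=0)
  nb .###.: next=#  (t=0,i=11, bit14=1)
  nb .##.#: next=.  (t=0,i=0, bit13=0)
  nb .##..: next=#  (t=0,i=5, bit12=1)
  nb .#.##: next=.  (t=0,i=3, bit11=0)
  nb .#.#.: next=#  (t=5,i=1, bit10=1)
  nb .#..#: next=#  (t=1,i=2, bit9=1)
  nb .#...: next=.  (t=2,i=8, bit8=0)
  nb ..###: next=#  (t=0,i=10, bit7=1)
  nb ..##.: next=.  (t=0,i=15, bit6=0)
  nb ..#.#: next=#  (t=3,i=12, bit5=1)
  nb ..#..: next=#  (t=1,i=1, bit4=1)
  nb ...##: next=.  (t=0,i=9, bit3=0)
  nb ...#.: next=#  (t=3,i=11, bit2=1)
  nb ....#: next=.  (t=0,i=8, bit1=0)
  nb .....: next=.  (t=3,i=9, bit0=0)
  bits 11001111010011000101011010110100 = 3477886644

3477886644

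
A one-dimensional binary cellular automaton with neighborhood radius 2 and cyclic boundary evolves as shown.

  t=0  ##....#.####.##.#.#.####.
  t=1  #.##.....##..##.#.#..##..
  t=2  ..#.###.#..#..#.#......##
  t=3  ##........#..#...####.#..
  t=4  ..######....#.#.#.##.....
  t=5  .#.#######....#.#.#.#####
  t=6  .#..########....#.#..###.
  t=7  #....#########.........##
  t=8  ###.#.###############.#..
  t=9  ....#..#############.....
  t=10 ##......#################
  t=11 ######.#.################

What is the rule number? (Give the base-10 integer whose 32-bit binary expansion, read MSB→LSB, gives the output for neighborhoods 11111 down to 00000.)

3546652937

  nb #####: next=#  (t=4,i=4, bit31=1)
  nb ####.: next=#  (t=0,i=10, bit30=1)
  nb ###.#: next=.  (t=0,i=11, bit29=0)
  nb ###..: next=#  (t=4,i=7, bit28=1)
  nb ##.##: next=.  (t=0,i=12, bit27=0)
  nb ##.#.: next=.  (t=0,i=15, bit26=0)
  nb ##..#: next=#  (t=1,i=11, bit25=1)
  nb ##...: next=#  (t=0,i=2, bit24=1)
  nb #.###: next=.  (t=0,i=8, bit23=0)
  nb #.##.: next=#  (t=0,i=0, bit22=1)
  nb #.#.#: next=#  (t=0,i=16, bit21=1)
  nb #.#..: next=.  (t=1,i=18, bit20=0)
  nb #..##: next=.  (t=1,i=12, bit19=0)
  nb #..#.: next=#  (t=1,i=24, bit18=1)
  nb #...#: next=.  (t=3,i=15, bit17=0)
  nb #....: next=#  (t=0,i=3, bit16=1)
  nb .####: next=#  (t=0,i=9, bit15=1)
  nb .###.: next=.  (t=2,i=5, bit14=0)
  nb .##.#: next=#  (t=0,i=14, bit13=1)
  nb .##..: next=.  (t=0,i=1, bit12=0)
  nb .#.##: next=.  (t=0,i=7, bit11=0)
  nb .#.#.: next=.  (t=0,i=17, bit10=0)
  nb .#..#: next=.  (t=1,i=19, bit9=0)
  nb .#...: next=#  (t=2,i=17, bit8=1)
  nb ..###: next=.  (t=3,i=17, bit7=0)
  nb ..##.: next=.  (t=1,i=9, bit6=0)
  nb ..#.#: next=.  (t=0,i=6, bit5=0)
  nb ..#..: next=.  (t=2,i=11, bit4=0)
  nb ...##: next=#  (t=1,i=8, bit3=1)
  nb ...#.: next=.  (t=0,i=5, bit2=0)
  nb ....#: next=.  (t=0,i=4, bit1=0)
  nb .....: next=#  (t=1,i=6, bit0=1)
  bits 11010011011001011010000100001001 = 3546652937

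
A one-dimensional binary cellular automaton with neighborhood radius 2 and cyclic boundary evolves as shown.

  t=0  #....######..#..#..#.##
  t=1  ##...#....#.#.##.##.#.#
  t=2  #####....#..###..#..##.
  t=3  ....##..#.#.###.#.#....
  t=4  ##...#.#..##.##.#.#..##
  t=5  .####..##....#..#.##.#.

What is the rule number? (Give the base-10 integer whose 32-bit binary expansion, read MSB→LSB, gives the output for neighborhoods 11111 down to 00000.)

  ##### -> .   bit 31 = 0  t=0,i=7
  ####. -> .   bit 30 = 0  t=0,i=9
  ###.# -> #   bit 29 = 1  t=3,i=14
  ###.. -> #   bit 28 = 1  t=0,i=0
  ##.## -> .   bit 27 = 0  t=1,i=16
  ##.#. -> .   bit 26 = 0  t=1,i=19
  ##..# -> .   bit 25 = 0  t=0,i=11
  ##... -> #   bit 24 = 1  t=0,i=1
  #.### -> .   bit 23 = 0  t=0,i=21
  #.##. -> #   bit 22 = 1  t=1,i=14
  #.#.# -> #   bit 21 = 1  t=1,i=12
  #.#.. -> #   bit 20 = 1  t=3,i=18
  #..## -> .   bit 19 = 0  t=2,i=11
  #..#. -> #   bit 18 = 1  t=0,i=12
  #...# -> #   bit 17 = 1  t=1,i=3
  #.... -> .   bit 16 = 0  t=0,i=2
  .#### -> .   bit 15 = 0  t=0,i=6
  .###. -> #   bit 14 = 1  t=0,i=22
  .##.# -> .   bit 13 = 0  t=1,i=15
  .##.. -> #   bit 12 = 1  t=3,i=5
  .#.## -> #   bit 11 = 1  t=0,i=20
  .#.#. -> .   bit 10 = 0  t=1,i=11
  .#..# -> #   bit 9 = 1  t=0,i=14
  .#... -> .   bit 8 = 0  t=1,i=6
  ..### -> #   bit 7 = 1  t=0,i=5
  ..##. -> .   bit 6 = 0  t=2,i=20
  ..#.# -> .   bit 5 = 0  t=0,i=19
  ..#.. -> .   bit 4 = 0  t=0,i=13
  ...## -> .   bit 3 = 0  t=0,i=4
  ...#. -> #   bit 2 = 1  t=1,i=4
  ....# -> .   bit 1 = 0  t=0,i=3
  ..... -> #   bit 0 = 1  t=3,i=0
  bits 00110001011101100101101010000101 = 829840005

829840005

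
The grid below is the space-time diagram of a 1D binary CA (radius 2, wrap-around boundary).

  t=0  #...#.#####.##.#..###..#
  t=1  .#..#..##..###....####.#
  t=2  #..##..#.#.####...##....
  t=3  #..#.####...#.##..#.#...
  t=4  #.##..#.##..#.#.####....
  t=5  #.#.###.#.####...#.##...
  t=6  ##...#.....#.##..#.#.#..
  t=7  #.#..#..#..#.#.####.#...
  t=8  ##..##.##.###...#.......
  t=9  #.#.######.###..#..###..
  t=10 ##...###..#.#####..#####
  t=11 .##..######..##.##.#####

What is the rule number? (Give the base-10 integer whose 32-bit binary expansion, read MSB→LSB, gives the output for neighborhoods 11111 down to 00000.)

2604983537

  #####|#  b31=1 t=0,i=8
  ####.|.  b30=0 t=0,i=9
  ###.#|.  b29=0 t=0,i=10
  ###..|#  b28=1 t=0,i=20
  ##.##|#  b27=1 t=0,i=11
  ##.#.|.  b26=0 t=0,i=14
  ##..#|#  b25=1 t=0,i=21
  ##...|#  b24=1 t=0,i=1
  #.###|.  b23=0 t=0,i=6
  #.##.|#  b22=1 t=0,i=12
  #.#.#|.  b21=0 t=1,i=23
  #.#..|.  b20=0 t=0,i=15
  #..##|.  b19=0 t=0,i=17
  #..#.|#  b18=1 t=1,i=3
  #...#|.  b17=0 t=0,i=2
  #....|.  b16=0 t=1,i=15
  .####|#  b15=1 t=0,i=7
  .###.|#  b14=1 t=0,i=19
  .##.#|#  b13=1 t=0,i=13
  .##..|.  b12=0 t=0,i=0
  .#.##|.  b11=0 t=0,i=5
  .#.#.|#  b10=1 t=1,i=0
  .#..#|.  b9=0 t=0,i=16
  .#...|.  b8=0 t=3,i=21
  ..###|#  b7=1 t=0,i=18
  ..##.|#  b6=1 t=0,i=23
  ..#.#|#  b5=1 t=0,i=4
  ..#..|#  b4=1 t=1,i=4
  ...##|.  b3=0 t=1,i=17
  ...#.|.  b2=0 t=0,i=3
  ....#|.  b1=0 t=1,i=16
  .....|#  b0=1 t=6,i=8
  bits 10011011010001001110010011110001 = 2604983537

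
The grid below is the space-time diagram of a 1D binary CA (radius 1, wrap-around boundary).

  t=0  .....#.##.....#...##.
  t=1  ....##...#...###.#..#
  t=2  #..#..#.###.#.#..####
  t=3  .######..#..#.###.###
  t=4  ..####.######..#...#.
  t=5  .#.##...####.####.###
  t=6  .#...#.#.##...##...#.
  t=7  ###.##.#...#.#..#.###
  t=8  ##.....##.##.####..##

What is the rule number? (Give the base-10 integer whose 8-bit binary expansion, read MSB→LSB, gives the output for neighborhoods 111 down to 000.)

150

  ###|#  b7=1 t=1,i=14
  ##.|.  b6=0 t=0,i=8
  #.#|.  b5=0 t=0,i=6
  #..|#  b4=1 t=0,i=9
  .##|.  b3=0 t=0,i=7
  .#.|#  b2=1 t=0,i=5
  ..#|#  b1=1 t=0,i=4
  ...|.  b0=0 t=0,i=0
  bits 10010110 = 150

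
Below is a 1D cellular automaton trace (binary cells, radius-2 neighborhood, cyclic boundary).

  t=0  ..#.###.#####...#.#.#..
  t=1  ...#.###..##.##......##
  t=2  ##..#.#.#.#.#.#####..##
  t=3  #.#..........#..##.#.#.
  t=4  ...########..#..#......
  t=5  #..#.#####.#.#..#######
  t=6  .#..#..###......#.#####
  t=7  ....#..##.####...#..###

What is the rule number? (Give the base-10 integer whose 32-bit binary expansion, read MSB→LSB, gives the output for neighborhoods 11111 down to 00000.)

  [31] ##### => #  t=0,i=10
  [30] ####. => #  t=0,i=11
  [29] ###.# => #  t=0,i=6
  [28] ###.. => .  t=0,i=12
  [27] ##.## => #  t=0,i=7
  [26] ##.#. => .  t=3,i=18
  [25] ##..# => #  t=1,i=8
  [24] ##... => #  t=0,i=13
  [23] #.### => .  t=0,i=4
  [22] #.##. => .  t=1,i=13
  [21] #.#.# => .  t=0,i=18
  [20] #.#.. => .  t=0,i=20
  [19] #..## => .  t=1,i=9
  [18] #..#. => .  t=2,i=3
  [17] #...# => #  t=0,i=14
  [16] #.... => #  t=0,i=22
  [15] .#### => .  t=0,i=9
  [14] .###. => #  t=0,i=5
  [13] .##.# => .  t=1,i=11
  [12] .##.. => #  t=1,i=14
  [11] .#.## => #  t=0,i=3
  [10] .#.#. => .  t=0,i=17
  [9] .#..# => .  t=3,i=14
  [8] .#... => #  t=0,i=21
  [7] ..### => #  t=2,i=21
  [6] ..##. => #  t=1,i=10
  [5] ..#.# => .  t=0,i=2
  [4] ..#.. => #  t=3,i=13
  [3] ...## => .  t=1,i=20
  [2] ...#. => .  t=0,i=1
  [1] ....# => .  t=0,i=0
  [0] ..... => #  t=1,i=17
  bits 11101011000000110101100111010001 = 3942865361

3942865361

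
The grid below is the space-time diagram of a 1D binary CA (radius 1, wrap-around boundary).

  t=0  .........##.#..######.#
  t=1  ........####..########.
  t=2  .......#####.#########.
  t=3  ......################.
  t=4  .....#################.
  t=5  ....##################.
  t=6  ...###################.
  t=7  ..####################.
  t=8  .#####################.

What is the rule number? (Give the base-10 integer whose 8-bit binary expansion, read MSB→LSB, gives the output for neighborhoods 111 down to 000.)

  ### -> #   bit 7 = 1  t=0,i=16
  ##. -> #   bit 6 = 1  t=0,i=10
  #.# -> #   bit 5 = 1  t=0,i=11
  #.. -> .   bit 4 = 0  t=0,i=0
  .## -> #   bit 3 = 1  t=0,i=9
  .#. -> .   bit 2 = 0  t=0,i=12
  ..# -> #   bit 1 = 1  t=0,i=8
  ... -> .   bit 0 = 0  t=0,i=1
  bits 11101010 = 234

234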